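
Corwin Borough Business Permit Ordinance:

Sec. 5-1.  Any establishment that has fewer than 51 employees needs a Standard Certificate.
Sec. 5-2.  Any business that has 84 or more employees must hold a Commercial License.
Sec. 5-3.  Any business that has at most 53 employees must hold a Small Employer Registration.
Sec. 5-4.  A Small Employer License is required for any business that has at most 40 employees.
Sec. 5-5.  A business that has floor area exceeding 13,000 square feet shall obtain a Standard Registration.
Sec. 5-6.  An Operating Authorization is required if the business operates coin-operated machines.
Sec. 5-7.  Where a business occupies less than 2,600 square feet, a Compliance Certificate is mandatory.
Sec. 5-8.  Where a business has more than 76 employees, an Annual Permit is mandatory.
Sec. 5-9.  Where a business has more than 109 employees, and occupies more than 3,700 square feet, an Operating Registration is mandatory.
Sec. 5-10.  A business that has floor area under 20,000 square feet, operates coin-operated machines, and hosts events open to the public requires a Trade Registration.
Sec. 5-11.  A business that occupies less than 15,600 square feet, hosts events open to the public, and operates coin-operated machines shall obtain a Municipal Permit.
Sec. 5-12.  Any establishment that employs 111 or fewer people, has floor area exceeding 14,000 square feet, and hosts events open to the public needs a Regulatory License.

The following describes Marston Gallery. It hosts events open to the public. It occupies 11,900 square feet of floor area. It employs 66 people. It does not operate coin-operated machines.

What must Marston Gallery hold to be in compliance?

Sec. 5-1. employees 66 ≥ 51 → Standard Certificate not required.
Sec. 5-2. employees 66 < 84 → Commercial License not required.
Sec. 5-3. employees 66 > 53 → Small Employer Registration not required.
Sec. 5-4. employees 66 > 40 → Small Employer License not required.
Sec. 5-5. floor area 11,900 square feet ≤ 13,000 square feet → Standard Registration not required.
Sec. 5-6. does not operate coin-operated machines → Operating Authorization not required.
Sec. 5-7. floor area 11,900 square feet ≥ 2,600 square feet → Compliance Certificate not required.
Sec. 5-8. employees 66 ≤ 76 → Annual Permit not required.
Sec. 5-9. employees 66 ≤ 109; floor area 11,900 square feet > 3,700 square feet → Operating Registration not required.
Sec. 5-10. floor area 11,900 square feet < 20,000 square feet; does not operate coin-operated machines; hosts events open to the public → Trade Registration not required.
Sec. 5-11. floor area 11,900 square feet < 15,600 square feet; hosts events open to the public; does not operate coin-operated machines → Municipal Permit not required.
Sec. 5-12. employees 66 ≤ 111; floor area 11,900 square feet ≤ 14,000 square feet; hosts events open to the public → Regulatory License not required.

None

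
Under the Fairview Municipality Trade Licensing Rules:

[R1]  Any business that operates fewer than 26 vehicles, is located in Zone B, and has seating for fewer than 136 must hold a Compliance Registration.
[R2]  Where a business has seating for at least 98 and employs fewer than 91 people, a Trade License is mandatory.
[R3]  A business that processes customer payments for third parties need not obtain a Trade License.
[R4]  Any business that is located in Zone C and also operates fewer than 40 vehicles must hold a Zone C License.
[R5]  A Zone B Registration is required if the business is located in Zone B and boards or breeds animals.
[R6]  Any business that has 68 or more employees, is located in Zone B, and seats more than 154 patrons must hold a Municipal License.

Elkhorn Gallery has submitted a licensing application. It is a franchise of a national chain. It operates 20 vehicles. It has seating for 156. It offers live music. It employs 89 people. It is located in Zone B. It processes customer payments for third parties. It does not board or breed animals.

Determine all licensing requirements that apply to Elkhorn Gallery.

Municipal License

[R1] vehicles 20 < 26; is located in Zone B; seating 156 ≥ 136 → Compliance Registration not required.
[R2] seating 156 ≥ 98; employees 89 < 91 → Trade License required.
[R3] processes customer payments for third parties → exempt from Trade License.
[R4] is located in Zone B (not: is located in Zone C); vehicles 20 < 40 → Zone C License not required.
[R5] is located in Zone B; does not board or breed animals → Zone B Registration not required.
[R6] employees 89 ≥ 68; is located in Zone B; seating 156 > 154 → Municipal License required.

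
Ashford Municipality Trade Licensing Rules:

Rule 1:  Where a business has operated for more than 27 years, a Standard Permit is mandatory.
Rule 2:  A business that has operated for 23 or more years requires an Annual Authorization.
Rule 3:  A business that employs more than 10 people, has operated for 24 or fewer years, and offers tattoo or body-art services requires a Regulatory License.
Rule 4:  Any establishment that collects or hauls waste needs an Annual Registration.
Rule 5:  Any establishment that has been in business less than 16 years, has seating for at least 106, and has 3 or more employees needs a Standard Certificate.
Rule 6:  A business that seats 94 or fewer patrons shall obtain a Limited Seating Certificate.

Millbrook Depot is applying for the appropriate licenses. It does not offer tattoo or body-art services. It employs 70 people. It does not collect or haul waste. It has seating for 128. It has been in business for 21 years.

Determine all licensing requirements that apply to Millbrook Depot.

None

Rule 1: years in business 21 ≤ 27 → Standard Permit not required.
Rule 2: years in business 21 < 23 → Annual Authorization not required.
Rule 3: employees 70 > 10; years in business 21 ≤ 24; does not offer tattoo or body-art services → Regulatory License not required.
Rule 4: does not collect or haul waste → Annual Registration not required.
Rule 5: years in business 21 ≥ 16; seating 128 ≥ 106; employees 70 ≥ 3 → Standard Certificate not required.
Rule 6: seating 128 > 94 → Limited Seating Certificate not required.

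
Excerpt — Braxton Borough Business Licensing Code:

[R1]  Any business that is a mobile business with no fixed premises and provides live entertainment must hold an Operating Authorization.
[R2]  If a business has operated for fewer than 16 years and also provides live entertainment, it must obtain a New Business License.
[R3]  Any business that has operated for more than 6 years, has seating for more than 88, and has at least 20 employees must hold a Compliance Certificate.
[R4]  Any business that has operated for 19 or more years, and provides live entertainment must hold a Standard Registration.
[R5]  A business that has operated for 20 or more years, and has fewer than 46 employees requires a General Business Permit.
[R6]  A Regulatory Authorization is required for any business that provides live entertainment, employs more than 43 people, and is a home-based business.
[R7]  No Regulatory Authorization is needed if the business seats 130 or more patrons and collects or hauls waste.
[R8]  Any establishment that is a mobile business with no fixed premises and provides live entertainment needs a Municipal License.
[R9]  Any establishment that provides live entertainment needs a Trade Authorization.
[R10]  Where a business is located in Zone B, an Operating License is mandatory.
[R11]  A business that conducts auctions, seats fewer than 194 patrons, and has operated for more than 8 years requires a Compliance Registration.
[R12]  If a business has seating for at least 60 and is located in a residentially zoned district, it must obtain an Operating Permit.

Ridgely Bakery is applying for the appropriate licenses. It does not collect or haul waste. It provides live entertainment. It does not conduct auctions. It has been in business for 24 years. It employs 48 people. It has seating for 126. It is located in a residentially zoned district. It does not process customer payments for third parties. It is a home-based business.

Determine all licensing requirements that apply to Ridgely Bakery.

[R1] is a home-based business (not: is a mobile business with no fixed premises); provides live entertainment → Operating Authorization not required.
[R2] years in business 24 ≥ 16; provides live entertainment → New Business License not required.
[R3] years in business 24 > 6; seating 126 > 88; employees 48 ≥ 20 → Compliance Certificate required.
[R4] years in business 24 ≥ 19; provides live entertainment → Standard Registration required.
[R5] years in business 24 ≥ 20; employees 48 ≥ 46 → General Business Permit not required.
[R6] provides live entertainment; employees 48 > 43; is a home-based business → Regulatory Authorization required.
[R7] seating 126 < 130; does not collect or haul waste → Regulatory Authorization exemption does not apply.
[R8] is a home-based business (not: is a mobile business with no fixed premises); provides live entertainment → Municipal License not required.
[R9] provides live entertainment → Trade Authorization required.
[R10] is located in a residentially zoned district (not: is located in Zone B) → Operating License not required.
[R11] does not conduct auctions; seating 126 < 194; years in business 24 > 8 → Compliance Registration not required.
[R12] seating 126 ≥ 60; is located in a residentially zoned district → Operating Permit required.

Compliance Certificate, Operating Permit, Regulatory Authorization, Standard Registration, Trade Authorization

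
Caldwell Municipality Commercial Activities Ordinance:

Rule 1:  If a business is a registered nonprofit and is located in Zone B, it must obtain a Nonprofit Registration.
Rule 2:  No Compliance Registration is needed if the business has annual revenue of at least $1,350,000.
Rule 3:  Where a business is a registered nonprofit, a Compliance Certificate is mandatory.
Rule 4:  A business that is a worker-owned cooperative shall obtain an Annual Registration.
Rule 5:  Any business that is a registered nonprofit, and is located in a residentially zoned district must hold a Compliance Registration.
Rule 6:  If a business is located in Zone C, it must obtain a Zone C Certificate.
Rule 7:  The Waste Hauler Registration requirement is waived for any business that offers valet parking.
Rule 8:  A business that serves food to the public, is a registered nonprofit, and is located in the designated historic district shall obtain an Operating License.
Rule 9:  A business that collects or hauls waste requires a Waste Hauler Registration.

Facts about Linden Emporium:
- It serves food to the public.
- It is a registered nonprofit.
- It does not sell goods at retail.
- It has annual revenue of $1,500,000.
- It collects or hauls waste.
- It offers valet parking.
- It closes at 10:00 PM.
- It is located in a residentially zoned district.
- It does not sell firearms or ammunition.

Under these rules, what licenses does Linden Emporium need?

Rule 1: is a registered nonprofit; is located in a residentially zoned district (not: is located in Zone B) → Nonprofit Registration not required.
Rule 2: revenue $1,500,000 ≥ $1,350,000 → exempt from Compliance Registration.
Rule 3: is a registered nonprofit → Compliance Certificate required.
Rule 4: is a registered nonprofit (not: is a worker-owned cooperative) → Annual Registration not required.
Rule 5: is a registered nonprofit; is located in a residentially zoned district → Compliance Registration required.
Rule 6: is located in a residentially zoned district (not: is located in Zone C) → Zone C Certificate not required.
Rule 7: offers valet parking → exempt from Waste Hauler Registration.
Rule 8: serves food to the public; is a registered nonprofit; is located in a residentially zoned district (not: is located in the designated historic district) → Operating License not required.
Rule 9: collects or hauls waste → Waste Hauler Registration required.

Compliance Certificate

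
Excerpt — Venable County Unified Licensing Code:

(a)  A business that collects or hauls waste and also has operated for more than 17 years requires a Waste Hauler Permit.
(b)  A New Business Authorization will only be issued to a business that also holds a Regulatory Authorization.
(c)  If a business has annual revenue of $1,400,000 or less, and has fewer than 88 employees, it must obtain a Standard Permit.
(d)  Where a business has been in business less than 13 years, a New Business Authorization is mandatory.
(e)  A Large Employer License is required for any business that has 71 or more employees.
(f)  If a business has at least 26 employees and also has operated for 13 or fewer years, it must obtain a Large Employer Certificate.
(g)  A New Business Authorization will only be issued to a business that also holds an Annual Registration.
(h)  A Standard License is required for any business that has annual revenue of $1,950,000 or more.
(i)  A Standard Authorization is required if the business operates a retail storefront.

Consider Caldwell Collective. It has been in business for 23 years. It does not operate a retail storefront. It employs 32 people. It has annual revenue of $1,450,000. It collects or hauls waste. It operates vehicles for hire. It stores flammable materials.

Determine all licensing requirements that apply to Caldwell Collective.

(a) collects or hauls waste; years in business 23 > 17 → Waste Hauler Permit required.
(b) New Business Authorization is not required → no effect.
(c) revenue $1,450,000 > $1,400,000; employees 32 < 88 → Standard Permit not required.
(d) years in business 23 ≥ 13 → New Business Authorization not required.
(e) employees 32 < 71 → Large Employer License not required.
(f) employees 32 ≥ 26; years in business 23 > 13 → Large Employer Certificate not required.
(g) New Business Authorization is not required → no effect.
(h) revenue $1,450,000 < $1,950,000 → Standard License not required.
(i) does not operate a retail storefront → Standard Authorization not required.

Waste Hauler Permit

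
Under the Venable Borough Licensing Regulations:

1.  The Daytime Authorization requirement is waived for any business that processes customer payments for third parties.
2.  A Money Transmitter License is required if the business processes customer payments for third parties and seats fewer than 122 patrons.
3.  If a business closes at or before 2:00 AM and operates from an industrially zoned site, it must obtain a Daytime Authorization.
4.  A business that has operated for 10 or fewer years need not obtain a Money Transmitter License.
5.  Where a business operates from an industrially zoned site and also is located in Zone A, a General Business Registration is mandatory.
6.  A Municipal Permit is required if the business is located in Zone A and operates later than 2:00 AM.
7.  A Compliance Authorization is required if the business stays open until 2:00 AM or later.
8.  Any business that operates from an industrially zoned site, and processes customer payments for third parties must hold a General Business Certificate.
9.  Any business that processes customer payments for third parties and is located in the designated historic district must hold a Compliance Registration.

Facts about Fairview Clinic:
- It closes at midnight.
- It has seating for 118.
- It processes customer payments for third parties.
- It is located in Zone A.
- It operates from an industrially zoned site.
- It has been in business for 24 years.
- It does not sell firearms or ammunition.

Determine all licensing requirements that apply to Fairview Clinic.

General Business Certificate, General Business Registration, Money Transmitter License

1. processes customer payments for third parties → exempt from Daytime Authorization.
2. processes customer payments for third parties; seating 118 < 122 → Money Transmitter License required.
3. closes midnight, at/before 2:00 AM; operates from an industrially zoned site → Daytime Authorization required.
4. years in business 24 > 10 → Money Transmitter License exemption does not apply.
5. operates from an industrially zoned site; is located in Zone A → General Business Registration required.
6. is located in Zone A; closes midnight, at/before 2:00 AM → Municipal Permit not required.
7. closes midnight, at/before 2:00 AM → Compliance Authorization not required.
8. operates from an industrially zoned site; processes customer payments for third parties → General Business Certificate required.
9. processes customer payments for third parties; is located in Zone A (not: is located in the designated historic district) → Compliance Registration not required.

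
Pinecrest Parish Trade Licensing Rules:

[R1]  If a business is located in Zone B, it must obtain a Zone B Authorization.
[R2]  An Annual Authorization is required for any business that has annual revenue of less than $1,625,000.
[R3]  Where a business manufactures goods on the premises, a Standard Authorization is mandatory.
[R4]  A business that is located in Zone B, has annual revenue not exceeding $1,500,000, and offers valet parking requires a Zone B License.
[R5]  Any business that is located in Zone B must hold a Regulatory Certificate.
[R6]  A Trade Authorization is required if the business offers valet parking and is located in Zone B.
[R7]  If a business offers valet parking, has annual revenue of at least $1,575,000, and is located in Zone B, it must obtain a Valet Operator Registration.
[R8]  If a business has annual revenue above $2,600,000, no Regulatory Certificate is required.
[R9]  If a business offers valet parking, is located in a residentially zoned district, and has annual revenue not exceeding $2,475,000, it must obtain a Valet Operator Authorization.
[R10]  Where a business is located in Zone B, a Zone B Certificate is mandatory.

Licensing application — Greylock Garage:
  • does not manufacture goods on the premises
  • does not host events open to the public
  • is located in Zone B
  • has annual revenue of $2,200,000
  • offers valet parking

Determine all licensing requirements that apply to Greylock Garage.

[R1] is located in Zone B → Zone B Authorization required.
[R2] revenue $2,200,000 ≥ $1,625,000 → Annual Authorization not required.
[R3] does not manufacture goods on the premises → Standard Authorization not required.
[R4] is located in Zone B; revenue $2,200,000 > $1,500,000; offers valet parking → Zone B License not required.
[R5] is located in Zone B → Regulatory Certificate required.
[R6] offers valet parking; is located in Zone B → Trade Authorization required.
[R7] offers valet parking; revenue $2,200,000 ≥ $1,575,000; is located in Zone B → Valet Operator Registration required.
[R8] revenue $2,200,000 ≤ $2,600,000 → Regulatory Certificate exemption does not apply.
[R9] offers valet parking; is located in Zone B (not: is located in a residentially zoned district); revenue $2,200,000 ≤ $2,475,000 → Valet Operator Authorization not required.
[R10] is located in Zone B → Zone B Certificate required.

Regulatory Certificate, Trade Authorization, Valet Operator Registration, Zone B Authorization, Zone B Certificate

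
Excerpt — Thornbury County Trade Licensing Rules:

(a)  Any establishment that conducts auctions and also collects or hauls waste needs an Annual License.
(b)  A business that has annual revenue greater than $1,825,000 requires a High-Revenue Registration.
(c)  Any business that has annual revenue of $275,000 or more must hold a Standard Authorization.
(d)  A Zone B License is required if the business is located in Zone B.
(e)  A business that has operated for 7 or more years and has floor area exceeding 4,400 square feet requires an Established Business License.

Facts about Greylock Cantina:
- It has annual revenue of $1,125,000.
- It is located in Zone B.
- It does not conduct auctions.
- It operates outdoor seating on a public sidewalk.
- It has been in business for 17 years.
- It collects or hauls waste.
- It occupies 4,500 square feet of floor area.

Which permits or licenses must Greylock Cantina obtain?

(a) does not conduct auctions; collects or hauls waste → Annual License not required.
(b) revenue $1,125,000 ≤ $1,825,000 → High-Revenue Registration not required.
(c) revenue $1,125,000 ≥ $275,000 → Standard Authorization required.
(d) is located in Zone B → Zone B License required.
(e) years in business 17 ≥ 7; floor area 4,500 square feet > 4,400 square feet → Established Business License required.

Established Business License, Standard Authorization, Zone B License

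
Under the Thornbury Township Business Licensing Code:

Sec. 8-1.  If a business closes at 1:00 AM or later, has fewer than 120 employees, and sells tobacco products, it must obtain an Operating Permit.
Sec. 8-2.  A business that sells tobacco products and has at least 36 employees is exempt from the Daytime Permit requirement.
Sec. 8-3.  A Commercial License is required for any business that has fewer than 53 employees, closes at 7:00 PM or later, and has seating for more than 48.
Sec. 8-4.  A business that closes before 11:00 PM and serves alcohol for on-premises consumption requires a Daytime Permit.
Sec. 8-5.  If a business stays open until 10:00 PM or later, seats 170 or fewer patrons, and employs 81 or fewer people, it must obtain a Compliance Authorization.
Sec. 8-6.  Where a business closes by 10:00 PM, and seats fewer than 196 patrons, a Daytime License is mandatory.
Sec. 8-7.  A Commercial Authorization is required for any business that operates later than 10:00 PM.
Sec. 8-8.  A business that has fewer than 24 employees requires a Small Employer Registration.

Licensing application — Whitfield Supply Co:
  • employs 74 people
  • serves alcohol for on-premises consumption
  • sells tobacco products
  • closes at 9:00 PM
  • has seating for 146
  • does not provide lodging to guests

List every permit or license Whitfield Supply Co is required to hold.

Daytime License

Sec. 8-1. closes 9:00 PM, at/before 1:00 AM; employees 74 < 120; sells tobacco products → Operating Permit not required.
Sec. 8-2. sells tobacco products; employees 74 ≥ 36 → exempt from Daytime Permit.
Sec. 8-3. employees 74 ≥ 53; closes 9:00 PM, after 7:00 PM; seating 146 > 48 → Commercial License not required.
Sec. 8-4. closes 9:00 PM, at/before 11:00 PM; serves alcohol for on-premises consumption → Daytime Permit required.
Sec. 8-5. closes 9:00 PM, at/before 10:00 PM; seating 146 ≤ 170; employees 74 ≤ 81 → Compliance Authorization not required.
Sec. 8-6. closes 9:00 PM, at/before 10:00 PM; seating 146 < 196 → Daytime License required.
Sec. 8-7. closes 9:00 PM, at/before 10:00 PM → Commercial Authorization not required.
Sec. 8-8. employees 74 ≥ 24 → Small Employer Registration not required.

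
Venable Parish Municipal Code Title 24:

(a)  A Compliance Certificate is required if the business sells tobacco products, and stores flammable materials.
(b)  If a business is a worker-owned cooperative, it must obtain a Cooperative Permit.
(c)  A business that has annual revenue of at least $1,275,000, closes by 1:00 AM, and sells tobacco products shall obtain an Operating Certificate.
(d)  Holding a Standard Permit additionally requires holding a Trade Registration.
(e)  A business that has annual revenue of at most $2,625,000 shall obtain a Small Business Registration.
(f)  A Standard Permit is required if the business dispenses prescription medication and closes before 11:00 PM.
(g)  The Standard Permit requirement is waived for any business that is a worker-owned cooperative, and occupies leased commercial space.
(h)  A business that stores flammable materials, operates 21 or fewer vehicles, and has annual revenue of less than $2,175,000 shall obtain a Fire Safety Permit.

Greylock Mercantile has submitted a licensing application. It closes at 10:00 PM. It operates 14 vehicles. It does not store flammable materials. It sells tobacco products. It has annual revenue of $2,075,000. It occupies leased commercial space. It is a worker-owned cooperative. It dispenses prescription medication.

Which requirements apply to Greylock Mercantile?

(a) sells tobacco products; does not store flammable materials → Compliance Certificate not required.
(b) is a worker-owned cooperative → Cooperative Permit required.
(c) revenue $2,075,000 ≥ $1,275,000; closes 10:00 PM, at/before 1:00 AM; sells tobacco products → Operating Certificate required.
(d) Standard Permit is not required → no effect.
(e) revenue $2,075,000 ≤ $2,625,000 → Small Business Registration required.
(f) dispenses prescription medication; closes 10:00 PM, at/before 11:00 PM → Standard Permit required.
(g) is a worker-owned cooperative; occupies leased commercial space → exempt from Standard Permit.
(h) does not store flammable materials; vehicles 14 ≤ 21; revenue $2,075,000 < $2,175,000 → Fire Safety Permit not required.

Cooperative Permit, Operating Certificate, Small Business Registration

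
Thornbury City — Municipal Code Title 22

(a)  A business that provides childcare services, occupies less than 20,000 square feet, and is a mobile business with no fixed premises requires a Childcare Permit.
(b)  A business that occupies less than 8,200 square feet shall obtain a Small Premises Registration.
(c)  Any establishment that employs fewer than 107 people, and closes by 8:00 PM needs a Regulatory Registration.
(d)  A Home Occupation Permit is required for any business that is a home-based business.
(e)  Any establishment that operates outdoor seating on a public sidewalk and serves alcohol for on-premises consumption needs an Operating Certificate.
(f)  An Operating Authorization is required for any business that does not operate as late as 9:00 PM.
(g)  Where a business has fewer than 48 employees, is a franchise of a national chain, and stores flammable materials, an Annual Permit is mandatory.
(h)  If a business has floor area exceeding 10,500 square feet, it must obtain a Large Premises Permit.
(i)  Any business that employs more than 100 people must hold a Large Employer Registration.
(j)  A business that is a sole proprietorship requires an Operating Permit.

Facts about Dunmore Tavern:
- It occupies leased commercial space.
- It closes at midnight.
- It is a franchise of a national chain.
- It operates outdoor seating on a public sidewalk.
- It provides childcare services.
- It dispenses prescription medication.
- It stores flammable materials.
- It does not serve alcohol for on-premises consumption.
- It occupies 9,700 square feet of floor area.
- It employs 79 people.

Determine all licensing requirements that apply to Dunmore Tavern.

(a) provides childcare services; floor area 9,700 square feet < 20,000 square feet; occupies leased commercial space (not: is a mobile business with no fixed premises) → Childcare Permit not required.
(b) floor area 9,700 square feet ≥ 8,200 square feet → Small Premises Registration not required.
(c) employees 79 < 107; closes midnight, after 8:00 PM → Regulatory Registration not required.
(d) occupies leased commercial space (not: is a home-based business) → Home Occupation Permit not required.
(e) operates outdoor seating on a public sidewalk; does not serve alcohol for on-premises consumption → Operating Certificate not required.
(f) closes midnight, after 9:00 PM → Operating Authorization not required.
(g) employees 79 ≥ 48; is a franchise of a national chain; stores flammable materials → Annual Permit not required.
(h) floor area 9,700 square feet ≤ 10,500 square feet → Large Premises Permit not required.
(i) employees 79 ≤ 100 → Large Employer Registration not required.
(j) is a franchise of a national chain (not: is a sole proprietorship) → Operating Permit not required.

None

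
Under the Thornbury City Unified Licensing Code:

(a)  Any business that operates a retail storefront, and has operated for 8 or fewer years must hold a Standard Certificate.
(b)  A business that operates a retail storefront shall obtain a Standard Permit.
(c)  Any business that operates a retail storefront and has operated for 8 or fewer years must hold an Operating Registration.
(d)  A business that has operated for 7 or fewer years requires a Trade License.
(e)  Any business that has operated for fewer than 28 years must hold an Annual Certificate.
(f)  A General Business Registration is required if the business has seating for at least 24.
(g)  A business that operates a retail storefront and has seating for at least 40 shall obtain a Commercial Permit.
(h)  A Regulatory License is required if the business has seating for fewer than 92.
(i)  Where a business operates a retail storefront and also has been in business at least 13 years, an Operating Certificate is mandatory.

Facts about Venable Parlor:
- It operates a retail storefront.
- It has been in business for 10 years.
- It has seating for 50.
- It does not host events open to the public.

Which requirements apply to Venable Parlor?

Annual Certificate, Commercial Permit, General Business Registration, Regulatory License, Standard Permit

(a) operates a retail storefront; years in business 10 > 8 → Standard Certificate not required.
(b) operates a retail storefront → Standard Permit required.
(c) operates a retail storefront; years in business 10 > 8 → Operating Registration not required.
(d) years in business 10 > 7 → Trade License not required.
(e) years in business 10 < 28 → Annual Certificate required.
(f) seating 50 ≥ 24 → General Business Registration required.
(g) operates a retail storefront; seating 50 ≥ 40 → Commercial Permit required.
(h) seating 50 < 92 → Regulatory License required.
(i) operates a retail storefront; years in business 10 < 13 → Operating Certificate not required.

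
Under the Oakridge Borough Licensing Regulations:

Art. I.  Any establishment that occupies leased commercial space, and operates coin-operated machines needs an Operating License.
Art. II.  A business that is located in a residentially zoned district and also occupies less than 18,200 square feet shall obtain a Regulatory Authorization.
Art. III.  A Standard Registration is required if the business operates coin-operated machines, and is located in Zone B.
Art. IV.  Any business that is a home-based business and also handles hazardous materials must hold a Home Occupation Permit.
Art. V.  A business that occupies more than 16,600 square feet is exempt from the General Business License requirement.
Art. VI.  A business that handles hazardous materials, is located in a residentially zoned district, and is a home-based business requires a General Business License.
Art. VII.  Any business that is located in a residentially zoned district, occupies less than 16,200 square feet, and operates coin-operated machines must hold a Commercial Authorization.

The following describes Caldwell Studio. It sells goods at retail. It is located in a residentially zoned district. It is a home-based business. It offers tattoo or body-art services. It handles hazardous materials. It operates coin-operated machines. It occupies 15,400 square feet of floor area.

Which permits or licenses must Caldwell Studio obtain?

Commercial Authorization, General Business License, Home Occupation Permit, Regulatory Authorization

Art. I. is a home-based business (not: occupies leased commercial space); operates coin-operated machines → Operating License not required.
Art. II. is located in a residentially zoned district; floor area 15,400 square feet < 18,200 square feet → Regulatory Authorization required.
Art. III. operates coin-operated machines; is located in a residentially zoned district (not: is located in Zone B) → Standard Registration not required.
Art. IV. is a home-based business; handles hazardous materials → Home Occupation Permit required.
Art. V. floor area 15,400 square feet ≤ 16,600 square feet → General Business License exemption does not apply.
Art. VI. handles hazardous materials; is located in a residentially zoned district; is a home-based business → General Business License required.
Art. VII. is located in a residentially zoned district; floor area 15,400 square feet < 16,200 square feet; operates coin-operated machines → Commercial Authorization required.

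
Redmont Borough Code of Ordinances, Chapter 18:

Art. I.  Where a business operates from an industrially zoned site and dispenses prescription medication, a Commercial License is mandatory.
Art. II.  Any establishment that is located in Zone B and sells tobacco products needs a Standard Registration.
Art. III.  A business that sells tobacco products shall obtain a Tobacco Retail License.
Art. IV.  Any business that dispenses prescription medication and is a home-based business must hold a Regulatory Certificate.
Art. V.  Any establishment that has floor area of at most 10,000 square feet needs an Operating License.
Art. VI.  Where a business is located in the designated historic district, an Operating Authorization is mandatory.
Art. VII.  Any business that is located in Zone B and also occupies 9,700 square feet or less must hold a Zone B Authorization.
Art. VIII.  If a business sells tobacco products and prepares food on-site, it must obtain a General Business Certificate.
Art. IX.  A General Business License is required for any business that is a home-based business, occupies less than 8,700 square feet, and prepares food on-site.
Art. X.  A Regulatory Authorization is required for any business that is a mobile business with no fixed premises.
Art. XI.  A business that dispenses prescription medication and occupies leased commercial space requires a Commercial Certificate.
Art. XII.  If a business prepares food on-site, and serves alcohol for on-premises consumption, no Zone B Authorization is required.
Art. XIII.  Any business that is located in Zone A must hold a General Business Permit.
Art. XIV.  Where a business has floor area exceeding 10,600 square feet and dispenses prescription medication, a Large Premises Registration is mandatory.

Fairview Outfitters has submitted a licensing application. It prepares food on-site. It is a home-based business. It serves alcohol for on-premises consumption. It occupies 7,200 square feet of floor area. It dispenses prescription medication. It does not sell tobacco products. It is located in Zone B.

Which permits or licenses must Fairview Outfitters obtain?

Art. I. is a home-based business (not: operates from an industrially zoned site); dispenses prescription medication → Commercial License not required.
Art. II. is located in Zone B; does not sell tobacco products → Standard Registration not required.
Art. III. does not sell tobacco products → Tobacco Retail License not required.
Art. IV. dispenses prescription medication; is a home-based business → Regulatory Certificate required.
Art. V. floor area 7,200 square feet ≤ 10,000 square feet → Operating License required.
Art. VI. is located in Zone B (not: is located in the designated historic district) → Operating Authorization not required.
Art. VII. is located in Zone B; floor area 7,200 square feet ≤ 9,700 square feet → Zone B Authorization required.
Art. VIII. does not sell tobacco products; prepares food on-site → General Business Certificate not required.
Art. IX. is a home-based business; floor area 7,200 square feet < 8,700 square feet; prepares food on-site → General Business License required.
Art. X. is a home-based business (not: is a mobile business with no fixed premises) → Regulatory Authorization not required.
Art. XI. dispenses prescription medication; is a home-based business (not: occupies leased commercial space) → Commercial Certificate not required.
Art. XII. prepares food on-site; serves alcohol for on-premises consumption → exempt from Zone B Authorization.
Art. XIII. is located in Zone B (not: is located in Zone A) → General Business Permit not required.
Art. XIV. floor area 7,200 square feet ≤ 10,600 square feet; dispenses prescription medication → Large Premises Registration not required.

General Business License, Operating License, Regulatory Certificate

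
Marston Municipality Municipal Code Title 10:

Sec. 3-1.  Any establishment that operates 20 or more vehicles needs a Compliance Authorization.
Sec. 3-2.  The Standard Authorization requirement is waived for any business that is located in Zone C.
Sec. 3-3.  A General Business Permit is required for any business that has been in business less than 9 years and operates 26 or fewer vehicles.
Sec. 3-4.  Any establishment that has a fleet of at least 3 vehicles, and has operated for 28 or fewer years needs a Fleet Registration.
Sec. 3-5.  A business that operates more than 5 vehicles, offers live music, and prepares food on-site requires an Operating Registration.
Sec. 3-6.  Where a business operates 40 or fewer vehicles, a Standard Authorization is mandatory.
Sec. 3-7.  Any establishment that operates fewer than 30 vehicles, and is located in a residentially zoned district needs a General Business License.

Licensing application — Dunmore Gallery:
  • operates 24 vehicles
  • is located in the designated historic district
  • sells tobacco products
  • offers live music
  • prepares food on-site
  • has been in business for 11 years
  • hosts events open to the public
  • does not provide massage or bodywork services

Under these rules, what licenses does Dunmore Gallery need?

Compliance Authorization, Fleet Registration, Operating Registration, Standard Authorization

Sec. 3-1. vehicles 24 ≥ 20 → Compliance Authorization required.
Sec. 3-2. is located in the designated historic district (not: is located in Zone C) → Standard Authorization exemption does not apply.
Sec. 3-3. years in business 11 ≥ 9; vehicles 24 ≤ 26 → General Business Permit not required.
Sec. 3-4. vehicles 24 ≥ 3; years in business 11 ≤ 28 → Fleet Registration required.
Sec. 3-5. vehicles 24 > 5; offers live music; prepares food on-site → Operating Registration required.
Sec. 3-6. vehicles 24 ≤ 40 → Standard Authorization required.
Sec. 3-7. vehicles 24 < 30; is located in the designated historic district (not: is located in a residentially zoned district) → General Business License not required.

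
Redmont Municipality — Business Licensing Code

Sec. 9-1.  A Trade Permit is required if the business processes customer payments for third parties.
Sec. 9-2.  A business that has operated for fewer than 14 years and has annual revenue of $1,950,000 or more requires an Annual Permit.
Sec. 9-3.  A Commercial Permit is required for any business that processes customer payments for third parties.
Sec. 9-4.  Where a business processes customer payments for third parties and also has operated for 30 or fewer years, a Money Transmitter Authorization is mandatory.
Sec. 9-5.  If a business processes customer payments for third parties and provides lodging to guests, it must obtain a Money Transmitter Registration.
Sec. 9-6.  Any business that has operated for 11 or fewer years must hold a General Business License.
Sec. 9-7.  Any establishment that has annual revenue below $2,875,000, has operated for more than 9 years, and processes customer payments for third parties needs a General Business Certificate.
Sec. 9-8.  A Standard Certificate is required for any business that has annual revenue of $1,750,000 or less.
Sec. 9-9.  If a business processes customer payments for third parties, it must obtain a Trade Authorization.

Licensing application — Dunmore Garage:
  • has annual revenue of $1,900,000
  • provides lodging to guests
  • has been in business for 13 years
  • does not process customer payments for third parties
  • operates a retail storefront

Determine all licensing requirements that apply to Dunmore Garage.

Sec. 9-1. does not process customer payments for third parties → Trade Permit not required.
Sec. 9-2. years in business 13 < 14; revenue $1,900,000 < $1,950,000 → Annual Permit not required.
Sec. 9-3. does not process customer payments for third parties → Commercial Permit not required.
Sec. 9-4. does not process customer payments for third parties; years in business 13 ≤ 30 → Money Transmitter Authorization not required.
Sec. 9-5. does not process customer payments for third parties; provides lodging to guests → Money Transmitter Registration not required.
Sec. 9-6. years in business 13 > 11 → General Business License not required.
Sec. 9-7. revenue $1,900,000 < $2,875,000; years in business 13 > 9; does not process customer payments for third parties → General Business Certificate not required.
Sec. 9-8. revenue $1,900,000 > $1,750,000 → Standard Certificate not required.
Sec. 9-9. does not process customer payments for third parties → Trade Authorization not required.

None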